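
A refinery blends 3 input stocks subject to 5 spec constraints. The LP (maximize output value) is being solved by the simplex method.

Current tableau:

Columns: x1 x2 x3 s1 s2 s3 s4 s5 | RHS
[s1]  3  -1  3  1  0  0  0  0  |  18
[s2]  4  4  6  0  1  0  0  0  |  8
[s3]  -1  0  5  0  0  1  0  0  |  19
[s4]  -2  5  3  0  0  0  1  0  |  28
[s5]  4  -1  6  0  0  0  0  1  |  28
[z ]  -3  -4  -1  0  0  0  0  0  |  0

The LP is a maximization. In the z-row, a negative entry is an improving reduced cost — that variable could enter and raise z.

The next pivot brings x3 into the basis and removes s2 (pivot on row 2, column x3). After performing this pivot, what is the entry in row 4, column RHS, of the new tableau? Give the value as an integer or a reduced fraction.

24

Pivot element is row 2, column x3: 6.
Normalize row 2: new (row 2, RHS) = 8/6 = 4/3.
row 4 ← row 4 − 3·(new row 2): 28 − 3·(4/3) = 24.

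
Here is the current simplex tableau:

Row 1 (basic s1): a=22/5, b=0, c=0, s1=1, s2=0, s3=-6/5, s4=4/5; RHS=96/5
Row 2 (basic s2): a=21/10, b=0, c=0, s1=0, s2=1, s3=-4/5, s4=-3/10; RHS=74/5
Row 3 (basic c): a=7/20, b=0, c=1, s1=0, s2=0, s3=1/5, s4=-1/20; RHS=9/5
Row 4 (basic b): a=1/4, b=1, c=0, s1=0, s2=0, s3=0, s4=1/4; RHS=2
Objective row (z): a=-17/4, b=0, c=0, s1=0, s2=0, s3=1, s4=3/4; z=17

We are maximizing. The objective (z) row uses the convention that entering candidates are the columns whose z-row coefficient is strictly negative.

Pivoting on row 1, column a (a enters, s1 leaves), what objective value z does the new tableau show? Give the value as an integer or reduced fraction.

391/11

Minimum ratio for a: (96/5)/(22/5) = 48/11.
z changes by −(z-row coeff of a)·ratio = −(-17/4)·(48/11) = 204/11.
New z = 17 + (204/11) = 391/11.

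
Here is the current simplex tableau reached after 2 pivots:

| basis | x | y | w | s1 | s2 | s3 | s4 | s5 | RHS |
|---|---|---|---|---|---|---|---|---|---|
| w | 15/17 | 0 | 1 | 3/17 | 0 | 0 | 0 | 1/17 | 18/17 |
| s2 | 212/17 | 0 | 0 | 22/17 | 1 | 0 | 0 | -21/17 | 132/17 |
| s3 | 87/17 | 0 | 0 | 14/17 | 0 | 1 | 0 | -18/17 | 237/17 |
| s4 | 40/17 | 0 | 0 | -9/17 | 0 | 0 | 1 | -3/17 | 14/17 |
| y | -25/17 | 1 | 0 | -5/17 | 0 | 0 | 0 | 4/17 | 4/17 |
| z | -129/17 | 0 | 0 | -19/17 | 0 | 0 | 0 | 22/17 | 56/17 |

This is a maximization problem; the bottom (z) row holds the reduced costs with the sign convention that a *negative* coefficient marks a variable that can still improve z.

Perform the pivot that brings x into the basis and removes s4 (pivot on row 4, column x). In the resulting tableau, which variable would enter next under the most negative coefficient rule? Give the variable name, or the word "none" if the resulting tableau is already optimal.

Pivot element 40/17. New z-row = old z-row − (-129/17)·(row 4/(40/17)).
Updated z-row coefficients: x: 0, y: 0, w: 0, s1: -113/40, s2: 0, s3: 0, s4: 129/40, s5: 29/40.
The most negative is -113/40 in column s1, so s1 would enter next.

s1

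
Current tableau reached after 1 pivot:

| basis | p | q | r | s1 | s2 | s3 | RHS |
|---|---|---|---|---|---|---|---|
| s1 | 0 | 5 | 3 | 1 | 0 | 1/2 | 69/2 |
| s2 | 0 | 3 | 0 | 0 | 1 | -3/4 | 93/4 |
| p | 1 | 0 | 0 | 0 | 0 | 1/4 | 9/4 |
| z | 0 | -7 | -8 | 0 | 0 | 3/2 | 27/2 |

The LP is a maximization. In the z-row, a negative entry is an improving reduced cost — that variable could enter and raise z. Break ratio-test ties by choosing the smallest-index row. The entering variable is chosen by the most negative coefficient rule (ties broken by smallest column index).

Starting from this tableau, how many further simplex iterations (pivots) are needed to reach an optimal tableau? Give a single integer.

pivot: r in, s1 out → z = 211/2
No improving column remains; optimal.

1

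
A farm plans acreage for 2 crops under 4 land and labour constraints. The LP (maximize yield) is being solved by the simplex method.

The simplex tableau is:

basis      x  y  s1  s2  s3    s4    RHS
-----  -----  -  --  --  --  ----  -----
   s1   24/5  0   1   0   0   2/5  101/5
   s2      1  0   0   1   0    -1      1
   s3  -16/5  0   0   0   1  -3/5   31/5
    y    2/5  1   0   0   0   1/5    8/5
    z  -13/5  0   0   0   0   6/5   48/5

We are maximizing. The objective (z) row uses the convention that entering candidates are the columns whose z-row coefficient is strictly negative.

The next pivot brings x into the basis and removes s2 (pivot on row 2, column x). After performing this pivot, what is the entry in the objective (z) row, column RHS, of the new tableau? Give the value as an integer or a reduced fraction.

61/5

Pivot element is row 2, column x: 1.
Normalize row 2: new (row 2, RHS) = 1/1 = 1.
z-row ← z-row − (-13/5)·(new row 2): 48/5 − (-13/5)·1 = 61/5.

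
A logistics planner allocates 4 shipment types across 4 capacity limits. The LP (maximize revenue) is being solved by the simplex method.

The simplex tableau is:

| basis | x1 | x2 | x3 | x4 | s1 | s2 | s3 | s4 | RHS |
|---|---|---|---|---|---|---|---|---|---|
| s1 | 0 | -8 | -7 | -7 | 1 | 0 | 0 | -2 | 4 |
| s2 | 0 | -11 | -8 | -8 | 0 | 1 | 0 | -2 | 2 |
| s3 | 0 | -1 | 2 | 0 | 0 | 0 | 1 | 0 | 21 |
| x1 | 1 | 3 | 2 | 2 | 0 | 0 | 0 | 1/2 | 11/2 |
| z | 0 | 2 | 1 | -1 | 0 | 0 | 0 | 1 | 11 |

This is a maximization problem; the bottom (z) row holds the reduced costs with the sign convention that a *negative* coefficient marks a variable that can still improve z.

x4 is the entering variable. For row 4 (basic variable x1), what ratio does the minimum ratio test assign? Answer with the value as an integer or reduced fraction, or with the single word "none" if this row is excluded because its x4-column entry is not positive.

Ratio = RHS / (x4 entry) = (11/2) / 2 = 11/4.

11/4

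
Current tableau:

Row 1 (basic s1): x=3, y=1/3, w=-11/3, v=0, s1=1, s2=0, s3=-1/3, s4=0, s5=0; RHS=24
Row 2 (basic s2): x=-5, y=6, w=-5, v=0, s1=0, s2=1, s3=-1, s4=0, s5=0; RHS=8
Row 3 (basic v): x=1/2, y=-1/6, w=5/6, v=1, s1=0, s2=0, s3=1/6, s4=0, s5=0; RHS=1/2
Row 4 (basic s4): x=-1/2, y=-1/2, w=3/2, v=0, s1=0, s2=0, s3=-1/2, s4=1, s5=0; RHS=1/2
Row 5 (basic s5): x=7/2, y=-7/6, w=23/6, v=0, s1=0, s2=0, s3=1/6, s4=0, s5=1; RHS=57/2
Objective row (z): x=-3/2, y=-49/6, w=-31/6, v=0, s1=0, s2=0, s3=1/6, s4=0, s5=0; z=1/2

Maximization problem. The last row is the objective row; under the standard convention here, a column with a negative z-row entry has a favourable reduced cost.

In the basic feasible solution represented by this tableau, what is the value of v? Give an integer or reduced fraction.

1/2

v is basic (row 3); its value is the RHS of that row: 1/2.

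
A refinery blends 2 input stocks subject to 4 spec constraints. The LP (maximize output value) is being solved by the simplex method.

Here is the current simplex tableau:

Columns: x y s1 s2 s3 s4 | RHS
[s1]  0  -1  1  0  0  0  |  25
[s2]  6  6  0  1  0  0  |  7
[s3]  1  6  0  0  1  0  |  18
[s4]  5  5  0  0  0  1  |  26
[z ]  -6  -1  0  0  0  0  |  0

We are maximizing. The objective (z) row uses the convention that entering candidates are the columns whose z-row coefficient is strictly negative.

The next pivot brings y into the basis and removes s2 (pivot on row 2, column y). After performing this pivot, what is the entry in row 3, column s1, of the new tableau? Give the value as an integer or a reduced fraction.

0

Pivot element is row 2, column y: 6.
Normalize row 2: new (row 2, s1) = 0/6 = 0.
row 3 ← row 3 − 6·(new row 2): 0 − 6·0 = 0.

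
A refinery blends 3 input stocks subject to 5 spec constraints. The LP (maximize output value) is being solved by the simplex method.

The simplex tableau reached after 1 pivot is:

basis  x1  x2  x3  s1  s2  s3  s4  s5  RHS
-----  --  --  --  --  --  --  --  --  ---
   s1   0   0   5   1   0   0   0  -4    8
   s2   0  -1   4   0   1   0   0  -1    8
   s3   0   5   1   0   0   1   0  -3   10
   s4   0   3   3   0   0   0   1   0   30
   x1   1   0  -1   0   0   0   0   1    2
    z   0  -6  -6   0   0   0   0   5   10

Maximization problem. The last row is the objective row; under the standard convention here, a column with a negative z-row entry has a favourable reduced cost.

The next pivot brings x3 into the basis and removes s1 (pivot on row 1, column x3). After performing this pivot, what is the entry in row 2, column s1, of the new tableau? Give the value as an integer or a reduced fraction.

Pivot element is row 1, column x3: 5.
Normalize row 1: new (row 1, s1) = 1/5 = 1/5.
row 2 ← row 2 − 4·(new row 1): 0 − 4·(1/5) = -4/5.

-4/5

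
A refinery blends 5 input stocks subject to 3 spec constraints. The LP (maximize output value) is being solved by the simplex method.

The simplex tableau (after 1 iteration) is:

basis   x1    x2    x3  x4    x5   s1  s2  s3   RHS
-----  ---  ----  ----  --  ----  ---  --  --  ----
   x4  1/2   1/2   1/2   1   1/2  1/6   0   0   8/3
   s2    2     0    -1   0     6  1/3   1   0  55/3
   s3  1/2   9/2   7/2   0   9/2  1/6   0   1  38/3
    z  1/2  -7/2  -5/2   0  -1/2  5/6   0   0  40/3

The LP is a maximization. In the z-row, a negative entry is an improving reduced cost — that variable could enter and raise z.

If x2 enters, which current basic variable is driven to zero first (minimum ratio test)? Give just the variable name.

Ratios: row 1 (x4): (8/3)/(1/2) = 16/3; row 2 (s2): entry 0 ≤ 0, skip; row 3 (s3): (38/3)/(9/2) = 76/27.
Minimum ratio 76/27 is in the s3 row, so s3 leaves.

s3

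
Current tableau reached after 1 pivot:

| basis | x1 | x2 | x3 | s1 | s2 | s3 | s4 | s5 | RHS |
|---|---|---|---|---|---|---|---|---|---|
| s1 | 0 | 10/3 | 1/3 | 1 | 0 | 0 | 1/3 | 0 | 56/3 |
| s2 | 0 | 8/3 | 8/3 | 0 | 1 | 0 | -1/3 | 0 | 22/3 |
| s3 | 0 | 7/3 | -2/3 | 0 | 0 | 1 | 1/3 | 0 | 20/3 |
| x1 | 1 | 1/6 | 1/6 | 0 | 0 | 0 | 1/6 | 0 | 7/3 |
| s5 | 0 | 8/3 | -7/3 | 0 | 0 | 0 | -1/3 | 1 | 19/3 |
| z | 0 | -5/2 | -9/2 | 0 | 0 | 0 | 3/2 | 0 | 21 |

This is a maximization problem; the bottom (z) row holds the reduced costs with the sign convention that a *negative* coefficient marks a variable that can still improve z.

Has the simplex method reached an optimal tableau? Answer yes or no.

Column x2 has objective-row coefficient -5/2, which is negative; an improving pivot exists, so not yet optimal.

no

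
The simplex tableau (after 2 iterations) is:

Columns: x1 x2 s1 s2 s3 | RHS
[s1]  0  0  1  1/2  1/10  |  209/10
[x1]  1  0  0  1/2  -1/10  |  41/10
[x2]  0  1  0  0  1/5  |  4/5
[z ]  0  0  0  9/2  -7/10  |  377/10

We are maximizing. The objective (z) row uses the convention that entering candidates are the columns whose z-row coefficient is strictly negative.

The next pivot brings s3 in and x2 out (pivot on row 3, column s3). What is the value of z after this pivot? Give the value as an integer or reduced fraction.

Minimum ratio for s3: (4/5)/(1/5) = 4.
z changes by −(z-row coeff of s3)·ratio = −(-7/10)·4 = 14/5.
New z = 377/10 + (14/5) = 81/2.

81/2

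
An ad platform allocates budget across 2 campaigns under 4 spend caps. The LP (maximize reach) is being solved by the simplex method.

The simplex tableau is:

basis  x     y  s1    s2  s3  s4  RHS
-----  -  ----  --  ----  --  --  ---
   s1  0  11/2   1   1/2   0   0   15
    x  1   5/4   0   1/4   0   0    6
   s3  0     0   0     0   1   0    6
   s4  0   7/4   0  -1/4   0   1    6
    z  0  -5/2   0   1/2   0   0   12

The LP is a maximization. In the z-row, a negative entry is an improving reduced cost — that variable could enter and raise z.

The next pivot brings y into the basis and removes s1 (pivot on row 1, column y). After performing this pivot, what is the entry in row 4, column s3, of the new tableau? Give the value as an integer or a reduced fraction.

Pivot element is row 1, column y: 11/2.
Normalize row 1: new (row 1, s3) = 0/(11/2) = 0.
row 4 ← row 4 − (7/4)·(new row 1): 0 − (7/4)·0 = 0.

0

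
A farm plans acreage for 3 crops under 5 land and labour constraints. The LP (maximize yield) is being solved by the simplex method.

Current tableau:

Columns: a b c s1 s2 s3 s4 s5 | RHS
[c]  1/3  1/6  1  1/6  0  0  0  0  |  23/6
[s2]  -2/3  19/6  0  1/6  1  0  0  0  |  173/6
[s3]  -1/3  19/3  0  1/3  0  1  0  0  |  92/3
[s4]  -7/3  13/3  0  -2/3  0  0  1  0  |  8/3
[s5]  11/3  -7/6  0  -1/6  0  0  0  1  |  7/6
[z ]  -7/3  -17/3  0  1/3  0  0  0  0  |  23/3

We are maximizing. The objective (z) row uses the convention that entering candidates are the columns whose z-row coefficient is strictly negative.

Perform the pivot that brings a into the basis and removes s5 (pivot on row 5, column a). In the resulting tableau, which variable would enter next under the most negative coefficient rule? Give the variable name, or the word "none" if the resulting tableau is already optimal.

Pivot element 11/3. New z-row = old z-row − (-7/3)·(row 5/(11/3)).
Updated z-row coefficients: a: 0, b: -141/22, c: 0, s1: 5/22, s2: 0, s3: 0, s4: 0, s5: 7/11.
The most negative is -141/22 in column b, so b would enter next.

b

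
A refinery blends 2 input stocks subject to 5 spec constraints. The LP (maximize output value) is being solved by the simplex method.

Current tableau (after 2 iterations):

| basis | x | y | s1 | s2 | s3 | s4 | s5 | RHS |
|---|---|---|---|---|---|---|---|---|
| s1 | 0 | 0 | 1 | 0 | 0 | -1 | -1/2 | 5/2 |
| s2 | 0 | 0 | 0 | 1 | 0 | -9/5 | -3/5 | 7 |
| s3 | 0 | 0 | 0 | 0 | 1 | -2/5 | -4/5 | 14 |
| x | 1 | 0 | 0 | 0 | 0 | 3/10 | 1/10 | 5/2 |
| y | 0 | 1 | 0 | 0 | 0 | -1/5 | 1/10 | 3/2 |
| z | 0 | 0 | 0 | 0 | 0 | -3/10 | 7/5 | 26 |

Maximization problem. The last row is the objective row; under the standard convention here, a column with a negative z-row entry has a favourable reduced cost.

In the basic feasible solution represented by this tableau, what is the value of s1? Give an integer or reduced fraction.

s1 is basic (row 1); its value is the RHS of that row: 5/2.

5/2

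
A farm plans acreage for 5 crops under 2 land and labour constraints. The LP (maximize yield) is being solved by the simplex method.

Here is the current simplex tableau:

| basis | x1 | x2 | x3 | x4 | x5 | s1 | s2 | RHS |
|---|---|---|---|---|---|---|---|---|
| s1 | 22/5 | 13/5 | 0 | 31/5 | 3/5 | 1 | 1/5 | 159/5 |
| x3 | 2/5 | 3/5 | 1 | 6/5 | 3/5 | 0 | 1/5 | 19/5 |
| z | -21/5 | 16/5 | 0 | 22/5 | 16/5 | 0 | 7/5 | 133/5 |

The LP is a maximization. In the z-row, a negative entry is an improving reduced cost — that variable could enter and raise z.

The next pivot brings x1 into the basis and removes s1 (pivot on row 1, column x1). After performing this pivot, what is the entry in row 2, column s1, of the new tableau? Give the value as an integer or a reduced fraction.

Pivot element is row 1, column x1: 22/5.
Normalize row 1: new (row 1, s1) = 1/(22/5) = 5/22.
row 2 ← row 2 − (2/5)·(new row 1): 0 − (2/5)·(5/22) = -1/11.

-1/11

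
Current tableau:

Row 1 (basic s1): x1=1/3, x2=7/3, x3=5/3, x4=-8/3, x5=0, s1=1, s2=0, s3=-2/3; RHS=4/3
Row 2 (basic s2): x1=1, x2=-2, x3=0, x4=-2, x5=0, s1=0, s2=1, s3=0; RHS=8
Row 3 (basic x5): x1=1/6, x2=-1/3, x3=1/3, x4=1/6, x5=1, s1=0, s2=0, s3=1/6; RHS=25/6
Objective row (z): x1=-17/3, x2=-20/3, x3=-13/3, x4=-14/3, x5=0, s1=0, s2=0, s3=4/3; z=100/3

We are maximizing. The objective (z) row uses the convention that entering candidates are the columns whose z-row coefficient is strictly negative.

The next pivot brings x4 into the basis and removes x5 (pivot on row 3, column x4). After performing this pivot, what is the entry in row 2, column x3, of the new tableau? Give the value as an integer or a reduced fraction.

Pivot element is row 3, column x4: 1/6.
Normalize row 3: new (row 3, x3) = (1/3)/(1/6) = 2.
row 2 ← row 2 − (-2)·(new row 3): 0 − (-2)·2 = 4.

4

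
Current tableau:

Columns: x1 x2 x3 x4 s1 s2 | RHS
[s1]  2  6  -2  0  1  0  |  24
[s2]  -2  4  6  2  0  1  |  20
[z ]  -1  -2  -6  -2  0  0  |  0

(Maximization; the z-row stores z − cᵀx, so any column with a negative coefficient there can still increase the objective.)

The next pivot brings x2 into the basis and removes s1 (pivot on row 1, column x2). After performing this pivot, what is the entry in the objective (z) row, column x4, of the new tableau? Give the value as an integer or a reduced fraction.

-2

Pivot element is row 1, column x2: 6.
Normalize row 1: new (row 1, x4) = 0/6 = 0.
z-row ← z-row − (-2)·(new row 1): -2 − (-2)·0 = -2.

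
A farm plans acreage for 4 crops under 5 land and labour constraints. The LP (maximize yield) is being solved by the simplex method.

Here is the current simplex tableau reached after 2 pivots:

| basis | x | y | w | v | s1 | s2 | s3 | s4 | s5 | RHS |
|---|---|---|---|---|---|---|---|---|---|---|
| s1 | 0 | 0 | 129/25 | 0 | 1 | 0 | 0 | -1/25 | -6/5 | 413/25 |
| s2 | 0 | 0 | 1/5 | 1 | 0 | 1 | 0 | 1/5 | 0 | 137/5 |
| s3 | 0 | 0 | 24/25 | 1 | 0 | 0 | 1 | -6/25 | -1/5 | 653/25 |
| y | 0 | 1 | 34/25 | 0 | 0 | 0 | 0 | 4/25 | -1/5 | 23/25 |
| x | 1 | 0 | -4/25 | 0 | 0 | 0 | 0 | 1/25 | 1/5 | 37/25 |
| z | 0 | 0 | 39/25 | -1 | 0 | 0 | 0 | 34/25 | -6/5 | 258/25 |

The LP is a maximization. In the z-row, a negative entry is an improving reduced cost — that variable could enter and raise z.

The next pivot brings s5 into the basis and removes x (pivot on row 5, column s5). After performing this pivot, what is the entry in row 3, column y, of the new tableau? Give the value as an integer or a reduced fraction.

Pivot element is row 5, column s5: 1/5.
Normalize row 5: new (row 5, y) = 0/(1/5) = 0.
row 3 ← row 3 − (-1/5)·(new row 5): 0 − (-1/5)·0 = 0.

0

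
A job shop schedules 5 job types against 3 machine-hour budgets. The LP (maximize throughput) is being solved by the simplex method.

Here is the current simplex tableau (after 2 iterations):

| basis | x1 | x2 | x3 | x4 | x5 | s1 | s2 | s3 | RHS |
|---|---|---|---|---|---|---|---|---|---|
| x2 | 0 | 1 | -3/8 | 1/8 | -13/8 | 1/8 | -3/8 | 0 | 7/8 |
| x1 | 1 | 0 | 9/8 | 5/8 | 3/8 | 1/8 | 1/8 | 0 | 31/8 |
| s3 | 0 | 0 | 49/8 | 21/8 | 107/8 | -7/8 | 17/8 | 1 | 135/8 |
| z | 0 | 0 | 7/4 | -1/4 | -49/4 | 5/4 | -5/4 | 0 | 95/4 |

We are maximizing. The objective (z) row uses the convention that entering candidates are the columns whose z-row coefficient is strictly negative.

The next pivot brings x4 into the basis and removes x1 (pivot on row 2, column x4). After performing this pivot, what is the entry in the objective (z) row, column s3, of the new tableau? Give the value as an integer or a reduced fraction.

0

Pivot element is row 2, column x4: 5/8.
Normalize row 2: new (row 2, s3) = 0/(5/8) = 0.
z-row ← z-row − (-1/4)·(new row 2): 0 − (-1/4)·0 = 0.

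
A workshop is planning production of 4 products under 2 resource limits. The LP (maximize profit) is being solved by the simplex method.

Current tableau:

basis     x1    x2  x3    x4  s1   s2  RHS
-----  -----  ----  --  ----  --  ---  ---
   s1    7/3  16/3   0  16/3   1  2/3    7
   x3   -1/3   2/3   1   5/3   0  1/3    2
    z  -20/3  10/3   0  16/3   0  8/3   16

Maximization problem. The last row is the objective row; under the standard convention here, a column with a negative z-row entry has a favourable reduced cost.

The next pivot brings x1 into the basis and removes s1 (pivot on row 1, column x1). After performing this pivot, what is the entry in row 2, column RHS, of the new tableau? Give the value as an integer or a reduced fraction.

Pivot element is row 1, column x1: 7/3.
Normalize row 1: new (row 1, RHS) = 7/(7/3) = 3.
row 2 ← row 2 − (-1/3)·(new row 1): 2 − (-1/3)·3 = 3.

3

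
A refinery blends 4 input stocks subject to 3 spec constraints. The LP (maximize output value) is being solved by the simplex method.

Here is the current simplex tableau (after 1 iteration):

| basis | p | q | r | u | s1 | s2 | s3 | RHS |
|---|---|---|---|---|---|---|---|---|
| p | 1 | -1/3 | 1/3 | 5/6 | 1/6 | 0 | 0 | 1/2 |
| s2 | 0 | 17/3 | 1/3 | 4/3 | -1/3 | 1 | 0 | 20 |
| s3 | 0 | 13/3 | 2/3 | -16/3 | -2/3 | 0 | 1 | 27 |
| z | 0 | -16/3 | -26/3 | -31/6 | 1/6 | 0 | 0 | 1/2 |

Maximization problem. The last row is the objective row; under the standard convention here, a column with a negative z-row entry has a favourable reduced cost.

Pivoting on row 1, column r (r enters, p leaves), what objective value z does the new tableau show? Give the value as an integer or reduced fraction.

Minimum ratio for r: (1/2)/(1/3) = 3/2.
z changes by −(z-row coeff of r)·ratio = −(-26/3)·(3/2) = 13.
New z = 1/2 + 13 = 27/2.

27/2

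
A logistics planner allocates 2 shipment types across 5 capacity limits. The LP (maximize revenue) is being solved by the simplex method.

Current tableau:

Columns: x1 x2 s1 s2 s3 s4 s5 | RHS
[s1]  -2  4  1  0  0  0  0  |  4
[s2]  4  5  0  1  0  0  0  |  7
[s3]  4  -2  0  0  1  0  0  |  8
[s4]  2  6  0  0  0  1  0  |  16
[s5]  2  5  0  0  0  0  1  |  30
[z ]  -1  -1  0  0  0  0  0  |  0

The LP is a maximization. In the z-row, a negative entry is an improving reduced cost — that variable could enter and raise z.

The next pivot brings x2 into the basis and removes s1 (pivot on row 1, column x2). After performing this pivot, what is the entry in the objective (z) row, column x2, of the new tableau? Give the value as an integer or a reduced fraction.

Pivot element is row 1, column x2: 4.
Normalize row 1: new (row 1, x2) = 4/4 = 1.
z-row ← z-row − (-1)·(new row 1): -1 − (-1)·1 = 0.

0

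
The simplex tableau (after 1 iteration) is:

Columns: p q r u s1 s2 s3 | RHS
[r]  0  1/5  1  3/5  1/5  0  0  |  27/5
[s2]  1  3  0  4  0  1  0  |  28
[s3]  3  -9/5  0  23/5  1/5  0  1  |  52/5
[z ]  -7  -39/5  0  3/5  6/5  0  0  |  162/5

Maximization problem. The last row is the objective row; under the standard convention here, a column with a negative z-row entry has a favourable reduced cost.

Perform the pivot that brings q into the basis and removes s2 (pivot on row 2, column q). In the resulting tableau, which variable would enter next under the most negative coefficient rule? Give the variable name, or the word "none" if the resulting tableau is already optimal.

Pivot element 3. New z-row = old z-row − (-39/5)·(row 2/3).
Updated z-row coefficients: p: -22/5, q: 0, r: 0, u: 11, s1: 6/5, s2: 13/5, s3: 0.
The most negative is -22/5 in column p, so p would enter next.

p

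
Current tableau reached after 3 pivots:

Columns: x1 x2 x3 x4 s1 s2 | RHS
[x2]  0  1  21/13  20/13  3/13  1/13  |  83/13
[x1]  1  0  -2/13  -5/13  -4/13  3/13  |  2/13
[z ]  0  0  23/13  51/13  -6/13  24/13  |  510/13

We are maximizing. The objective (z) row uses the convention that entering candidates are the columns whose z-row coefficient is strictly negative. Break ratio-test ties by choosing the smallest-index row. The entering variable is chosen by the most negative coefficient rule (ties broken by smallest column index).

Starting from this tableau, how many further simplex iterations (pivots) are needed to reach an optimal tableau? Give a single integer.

pivot: s1 in, x2 out → z = 52
No improving column remains; optimal.

1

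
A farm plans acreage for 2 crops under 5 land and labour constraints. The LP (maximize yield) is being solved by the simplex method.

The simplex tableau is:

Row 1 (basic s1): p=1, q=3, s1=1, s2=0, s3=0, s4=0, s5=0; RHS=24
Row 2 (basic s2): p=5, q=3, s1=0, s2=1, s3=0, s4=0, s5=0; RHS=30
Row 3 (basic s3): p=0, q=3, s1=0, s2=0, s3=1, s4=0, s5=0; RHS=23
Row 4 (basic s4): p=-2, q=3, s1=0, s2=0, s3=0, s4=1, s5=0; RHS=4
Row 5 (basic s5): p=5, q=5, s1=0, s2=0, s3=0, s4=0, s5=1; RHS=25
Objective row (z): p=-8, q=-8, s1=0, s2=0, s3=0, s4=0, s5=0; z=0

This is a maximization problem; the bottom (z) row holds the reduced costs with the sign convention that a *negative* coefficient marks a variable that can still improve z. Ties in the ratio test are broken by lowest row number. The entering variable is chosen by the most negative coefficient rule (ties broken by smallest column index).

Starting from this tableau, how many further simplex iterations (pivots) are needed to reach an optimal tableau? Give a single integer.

1

pivot: p in, s5 out → z = 40
No improving column remains; optimal.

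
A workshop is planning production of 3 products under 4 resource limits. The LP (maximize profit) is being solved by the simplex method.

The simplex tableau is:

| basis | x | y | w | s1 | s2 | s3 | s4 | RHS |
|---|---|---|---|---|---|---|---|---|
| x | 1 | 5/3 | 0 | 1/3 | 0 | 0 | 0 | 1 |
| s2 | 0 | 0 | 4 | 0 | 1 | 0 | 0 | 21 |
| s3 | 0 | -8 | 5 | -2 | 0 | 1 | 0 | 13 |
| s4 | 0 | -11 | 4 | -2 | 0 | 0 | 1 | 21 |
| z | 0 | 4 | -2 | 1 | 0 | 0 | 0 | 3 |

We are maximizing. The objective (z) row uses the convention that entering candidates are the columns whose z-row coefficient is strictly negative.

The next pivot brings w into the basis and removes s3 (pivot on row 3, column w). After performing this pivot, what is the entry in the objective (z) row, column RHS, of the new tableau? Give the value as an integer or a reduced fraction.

41/5

Pivot element is row 3, column w: 5.
Normalize row 3: new (row 3, RHS) = 13/5 = 13/5.
z-row ← z-row − (-2)·(new row 3): 3 − (-2)·(13/5) = 41/5.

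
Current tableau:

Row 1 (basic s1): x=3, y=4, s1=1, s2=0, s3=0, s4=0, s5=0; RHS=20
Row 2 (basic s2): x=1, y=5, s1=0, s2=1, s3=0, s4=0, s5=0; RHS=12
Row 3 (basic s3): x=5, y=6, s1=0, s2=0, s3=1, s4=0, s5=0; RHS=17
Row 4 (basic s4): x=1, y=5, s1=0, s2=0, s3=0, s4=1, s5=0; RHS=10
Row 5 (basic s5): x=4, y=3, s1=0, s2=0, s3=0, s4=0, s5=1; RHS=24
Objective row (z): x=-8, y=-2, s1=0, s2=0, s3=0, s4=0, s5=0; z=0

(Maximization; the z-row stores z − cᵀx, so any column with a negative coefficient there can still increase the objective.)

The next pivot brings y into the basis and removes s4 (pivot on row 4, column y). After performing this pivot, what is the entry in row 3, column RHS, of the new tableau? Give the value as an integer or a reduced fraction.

5

Pivot element is row 4, column y: 5.
Normalize row 4: new (row 4, RHS) = 10/5 = 2.
row 3 ← row 3 − 6·(new row 4): 17 − 6·2 = 5.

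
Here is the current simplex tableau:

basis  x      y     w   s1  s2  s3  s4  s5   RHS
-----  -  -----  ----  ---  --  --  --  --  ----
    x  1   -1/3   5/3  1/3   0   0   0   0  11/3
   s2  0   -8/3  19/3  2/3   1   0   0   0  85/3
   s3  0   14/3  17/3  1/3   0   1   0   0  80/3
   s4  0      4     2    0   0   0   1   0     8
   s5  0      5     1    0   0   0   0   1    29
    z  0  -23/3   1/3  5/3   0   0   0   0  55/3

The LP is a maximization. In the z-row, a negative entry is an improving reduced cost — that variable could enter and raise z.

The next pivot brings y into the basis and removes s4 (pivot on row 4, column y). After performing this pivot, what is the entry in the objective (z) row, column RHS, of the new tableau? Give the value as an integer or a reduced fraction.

Pivot element is row 4, column y: 4.
Normalize row 4: new (row 4, RHS) = 8/4 = 2.
z-row ← z-row − (-23/3)·(new row 4): 55/3 − (-23/3)·2 = 101/3.

101/3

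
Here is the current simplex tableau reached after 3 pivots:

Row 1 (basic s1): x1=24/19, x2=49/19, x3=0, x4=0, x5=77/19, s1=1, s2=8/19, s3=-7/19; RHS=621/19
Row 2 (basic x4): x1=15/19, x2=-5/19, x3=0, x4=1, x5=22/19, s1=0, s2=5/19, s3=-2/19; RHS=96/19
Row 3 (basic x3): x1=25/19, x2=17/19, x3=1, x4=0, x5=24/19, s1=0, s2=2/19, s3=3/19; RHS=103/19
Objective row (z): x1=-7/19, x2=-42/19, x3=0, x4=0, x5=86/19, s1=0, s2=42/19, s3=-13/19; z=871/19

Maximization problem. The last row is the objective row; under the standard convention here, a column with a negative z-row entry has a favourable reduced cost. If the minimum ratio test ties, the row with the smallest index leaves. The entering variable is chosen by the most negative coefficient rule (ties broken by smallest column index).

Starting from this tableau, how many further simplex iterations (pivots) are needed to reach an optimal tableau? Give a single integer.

2

pivot: x2 in, x3 out → z = 1007/17
pivot: s3 in, x2 out → z = 208/3
No improving column remains; optimal.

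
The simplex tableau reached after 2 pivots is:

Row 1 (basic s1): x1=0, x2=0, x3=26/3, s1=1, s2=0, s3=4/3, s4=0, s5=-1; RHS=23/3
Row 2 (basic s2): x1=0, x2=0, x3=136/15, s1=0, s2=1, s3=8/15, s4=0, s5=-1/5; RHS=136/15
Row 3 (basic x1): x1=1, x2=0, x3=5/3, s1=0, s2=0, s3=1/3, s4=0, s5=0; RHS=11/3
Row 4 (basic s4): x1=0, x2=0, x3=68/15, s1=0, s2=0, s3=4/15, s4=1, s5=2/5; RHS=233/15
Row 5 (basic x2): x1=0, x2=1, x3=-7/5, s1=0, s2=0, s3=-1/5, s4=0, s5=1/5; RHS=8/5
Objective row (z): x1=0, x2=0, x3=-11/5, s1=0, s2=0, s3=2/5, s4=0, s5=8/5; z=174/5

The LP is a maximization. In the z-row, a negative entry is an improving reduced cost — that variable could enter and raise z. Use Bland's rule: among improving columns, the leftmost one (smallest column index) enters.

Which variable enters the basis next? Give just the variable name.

x3

Objective-row coefficients: x1: 0, x2: 0, x3: -11/5, s1: 0, s2: 0, s3: 2/5, s4: 0, s5: 8/5.
Improving columns: x3. Bland's rule picks the smallest column index → x3.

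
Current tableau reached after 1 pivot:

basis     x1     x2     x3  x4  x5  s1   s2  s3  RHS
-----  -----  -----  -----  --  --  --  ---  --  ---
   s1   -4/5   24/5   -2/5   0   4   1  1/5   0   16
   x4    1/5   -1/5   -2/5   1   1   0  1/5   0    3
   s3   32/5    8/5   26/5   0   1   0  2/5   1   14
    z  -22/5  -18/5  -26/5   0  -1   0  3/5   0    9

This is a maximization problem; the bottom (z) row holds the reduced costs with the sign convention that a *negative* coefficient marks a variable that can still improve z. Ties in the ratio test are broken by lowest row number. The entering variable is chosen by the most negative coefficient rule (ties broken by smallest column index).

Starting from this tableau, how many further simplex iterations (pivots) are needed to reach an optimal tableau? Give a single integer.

pivot: x3 in, s3 out → z = 23
pivot: x2 in, s1 out → z = 479/16
No improving column remains; optimal.

2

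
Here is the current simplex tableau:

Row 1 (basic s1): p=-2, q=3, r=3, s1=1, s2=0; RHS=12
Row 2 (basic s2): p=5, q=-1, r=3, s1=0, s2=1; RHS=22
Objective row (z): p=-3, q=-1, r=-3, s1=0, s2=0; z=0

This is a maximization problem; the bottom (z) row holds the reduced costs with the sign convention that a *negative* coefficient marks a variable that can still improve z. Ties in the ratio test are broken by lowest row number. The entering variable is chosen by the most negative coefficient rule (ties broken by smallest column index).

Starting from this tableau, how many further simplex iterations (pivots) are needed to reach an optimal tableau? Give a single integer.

2

pivot: p in, s2 out → z = 66/5
pivot: q in, s1 out → z = 26
No improving column remains; optimal.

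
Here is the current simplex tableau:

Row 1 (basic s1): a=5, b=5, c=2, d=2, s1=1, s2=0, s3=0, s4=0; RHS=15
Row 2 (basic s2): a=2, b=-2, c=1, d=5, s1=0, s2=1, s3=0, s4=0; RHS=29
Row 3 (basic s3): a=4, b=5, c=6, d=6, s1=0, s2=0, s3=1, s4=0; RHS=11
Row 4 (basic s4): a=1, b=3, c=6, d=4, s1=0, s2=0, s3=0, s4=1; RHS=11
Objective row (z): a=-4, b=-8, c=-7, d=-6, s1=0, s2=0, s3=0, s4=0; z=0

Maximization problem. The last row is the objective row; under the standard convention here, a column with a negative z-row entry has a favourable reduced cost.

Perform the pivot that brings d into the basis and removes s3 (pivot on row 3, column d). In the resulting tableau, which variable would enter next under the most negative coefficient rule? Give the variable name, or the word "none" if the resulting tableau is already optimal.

Pivot element 6. New z-row = old z-row − (-6)·(row 3/6).
Updated z-row coefficients: a: 0, b: -3, c: -1, d: 0, s1: 0, s2: 0, s3: 1, s4: 0.
The most negative is -3 in column b, so b would enter next.

b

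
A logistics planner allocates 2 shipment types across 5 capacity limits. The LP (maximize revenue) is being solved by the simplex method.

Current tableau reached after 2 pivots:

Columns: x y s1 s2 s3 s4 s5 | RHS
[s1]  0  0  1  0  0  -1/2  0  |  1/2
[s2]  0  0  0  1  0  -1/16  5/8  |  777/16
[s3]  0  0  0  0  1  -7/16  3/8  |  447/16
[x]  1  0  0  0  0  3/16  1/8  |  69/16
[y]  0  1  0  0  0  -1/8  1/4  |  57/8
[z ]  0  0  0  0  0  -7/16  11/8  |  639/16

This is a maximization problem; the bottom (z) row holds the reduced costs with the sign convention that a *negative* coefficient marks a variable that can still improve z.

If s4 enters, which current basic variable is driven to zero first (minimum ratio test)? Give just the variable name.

x

Ratios: row 1 (s1): entry -1/2 ≤ 0, skip; row 2 (s2): entry -1/16 ≤ 0, skip; row 3 (s3): entry -7/16 ≤ 0, skip; row 4 (x): (69/16)/(3/16) = 23; row 5 (y): entry -1/8 ≤ 0, skip.
Minimum ratio 23 is in the x row, so x leaves.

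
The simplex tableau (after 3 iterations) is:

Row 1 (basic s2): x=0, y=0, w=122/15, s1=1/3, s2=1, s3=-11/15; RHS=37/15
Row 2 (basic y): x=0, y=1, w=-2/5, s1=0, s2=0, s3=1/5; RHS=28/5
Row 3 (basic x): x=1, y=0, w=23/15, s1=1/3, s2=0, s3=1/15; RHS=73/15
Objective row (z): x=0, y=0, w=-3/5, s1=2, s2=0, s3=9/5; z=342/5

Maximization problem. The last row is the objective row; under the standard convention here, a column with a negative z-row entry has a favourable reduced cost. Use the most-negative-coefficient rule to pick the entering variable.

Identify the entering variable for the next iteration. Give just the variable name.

Objective-row coefficients: x: 0, y: 0, w: -3/5, s1: 2, s2: 0, s3: 9/5.
The most negative is -3/5 in column w, so w enters.

w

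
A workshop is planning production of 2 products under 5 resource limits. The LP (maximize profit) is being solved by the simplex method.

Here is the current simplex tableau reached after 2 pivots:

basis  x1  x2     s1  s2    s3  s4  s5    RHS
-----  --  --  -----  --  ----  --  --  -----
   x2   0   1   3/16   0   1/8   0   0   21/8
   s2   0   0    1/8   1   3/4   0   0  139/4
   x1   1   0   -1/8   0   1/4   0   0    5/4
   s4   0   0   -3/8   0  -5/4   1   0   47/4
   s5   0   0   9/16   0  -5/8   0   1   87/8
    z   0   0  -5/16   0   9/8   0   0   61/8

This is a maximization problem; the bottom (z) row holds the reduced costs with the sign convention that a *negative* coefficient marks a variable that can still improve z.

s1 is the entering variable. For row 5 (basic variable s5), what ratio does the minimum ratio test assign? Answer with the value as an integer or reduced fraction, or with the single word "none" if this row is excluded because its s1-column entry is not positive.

Ratio = RHS / (s1 entry) = (87/8) / (9/16) = 58/3.

58/3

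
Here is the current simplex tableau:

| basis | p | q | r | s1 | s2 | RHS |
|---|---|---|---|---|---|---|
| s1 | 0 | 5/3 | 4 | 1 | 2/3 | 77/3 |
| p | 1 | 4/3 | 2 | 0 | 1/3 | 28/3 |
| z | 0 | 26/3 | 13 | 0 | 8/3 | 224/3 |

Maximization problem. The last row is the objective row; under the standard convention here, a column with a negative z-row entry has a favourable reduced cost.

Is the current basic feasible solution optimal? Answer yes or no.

yes

No objective-row coefficient is strictly negative, so no entering variable exists; the tableau is optimal.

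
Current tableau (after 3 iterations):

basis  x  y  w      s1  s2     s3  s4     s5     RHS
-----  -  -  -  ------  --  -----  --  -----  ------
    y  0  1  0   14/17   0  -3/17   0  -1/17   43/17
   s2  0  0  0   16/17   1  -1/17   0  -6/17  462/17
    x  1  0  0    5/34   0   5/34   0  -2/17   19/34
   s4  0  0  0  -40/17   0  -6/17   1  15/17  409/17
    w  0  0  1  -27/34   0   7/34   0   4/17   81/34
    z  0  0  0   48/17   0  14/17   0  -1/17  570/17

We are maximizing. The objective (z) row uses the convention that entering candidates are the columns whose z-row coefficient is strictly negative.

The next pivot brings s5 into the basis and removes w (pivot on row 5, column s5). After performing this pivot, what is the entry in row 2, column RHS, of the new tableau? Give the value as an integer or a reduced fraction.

123/4

Pivot element is row 5, column s5: 4/17.
Normalize row 5: new (row 5, RHS) = (81/34)/(4/17) = 81/8.
row 2 ← row 2 − (-6/17)·(new row 5): 462/17 − (-6/17)·(81/8) = 123/4.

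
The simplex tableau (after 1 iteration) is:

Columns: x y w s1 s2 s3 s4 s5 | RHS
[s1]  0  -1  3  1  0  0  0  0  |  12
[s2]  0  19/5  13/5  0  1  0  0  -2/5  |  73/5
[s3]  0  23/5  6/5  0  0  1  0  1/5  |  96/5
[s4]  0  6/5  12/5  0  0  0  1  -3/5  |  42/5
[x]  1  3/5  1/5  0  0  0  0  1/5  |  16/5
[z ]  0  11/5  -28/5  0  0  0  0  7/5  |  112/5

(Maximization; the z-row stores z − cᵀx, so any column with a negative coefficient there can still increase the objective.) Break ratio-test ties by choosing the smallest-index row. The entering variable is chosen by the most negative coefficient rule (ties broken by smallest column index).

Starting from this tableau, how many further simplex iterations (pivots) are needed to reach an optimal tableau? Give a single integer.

1

pivot: w in, s4 out → z = 42
No improving column remains; optimal.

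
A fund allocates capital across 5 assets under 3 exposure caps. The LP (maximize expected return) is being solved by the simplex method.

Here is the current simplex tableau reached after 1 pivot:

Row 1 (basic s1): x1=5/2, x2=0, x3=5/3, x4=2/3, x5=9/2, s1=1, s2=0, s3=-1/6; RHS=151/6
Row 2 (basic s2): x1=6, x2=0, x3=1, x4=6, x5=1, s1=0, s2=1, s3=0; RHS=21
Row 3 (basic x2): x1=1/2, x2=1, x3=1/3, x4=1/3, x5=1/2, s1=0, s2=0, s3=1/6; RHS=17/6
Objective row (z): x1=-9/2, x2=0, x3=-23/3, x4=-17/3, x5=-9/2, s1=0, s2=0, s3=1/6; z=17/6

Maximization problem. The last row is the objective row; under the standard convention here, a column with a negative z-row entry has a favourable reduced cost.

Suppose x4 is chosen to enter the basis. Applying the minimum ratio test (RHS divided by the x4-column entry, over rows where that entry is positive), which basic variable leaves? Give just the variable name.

Ratios: row 1 (s1): (151/6)/(2/3) = 151/4; row 2 (s2): 21/6 = 7/2; row 3 (x2): (17/6)/(1/3) = 17/2.
Minimum ratio 7/2 is in the s2 row, so s2 leaves.

s2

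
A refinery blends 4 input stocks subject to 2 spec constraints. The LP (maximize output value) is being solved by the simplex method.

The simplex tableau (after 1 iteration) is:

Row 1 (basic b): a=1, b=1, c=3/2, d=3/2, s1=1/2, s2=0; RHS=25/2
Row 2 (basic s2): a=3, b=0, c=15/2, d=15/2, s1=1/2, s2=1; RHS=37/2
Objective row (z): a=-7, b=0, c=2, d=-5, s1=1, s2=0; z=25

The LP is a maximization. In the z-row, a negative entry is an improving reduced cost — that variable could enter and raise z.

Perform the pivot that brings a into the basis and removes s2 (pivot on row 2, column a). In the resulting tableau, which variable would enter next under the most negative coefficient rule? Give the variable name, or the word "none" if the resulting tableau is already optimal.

Pivot element 3. New z-row = old z-row − (-7)·(row 2/3).
Updated z-row coefficients: a: 0, b: 0, c: 39/2, d: 25/2, s1: 13/6, s2: 7/3.
No coefficient is strictly negative; the tableau after this pivot is optimal.

none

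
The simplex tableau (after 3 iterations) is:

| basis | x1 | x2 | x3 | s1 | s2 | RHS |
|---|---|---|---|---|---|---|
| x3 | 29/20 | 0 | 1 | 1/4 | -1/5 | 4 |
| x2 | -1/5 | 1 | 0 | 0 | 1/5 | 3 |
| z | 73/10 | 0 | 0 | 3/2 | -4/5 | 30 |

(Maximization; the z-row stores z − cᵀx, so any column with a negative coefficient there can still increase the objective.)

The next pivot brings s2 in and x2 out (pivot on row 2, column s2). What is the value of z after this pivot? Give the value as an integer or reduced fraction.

Minimum ratio for s2: 3/(1/5) = 15.
z changes by −(z-row coeff of s2)·ratio = −(-4/5)·15 = 12.
New z = 30 + 12 = 42.

42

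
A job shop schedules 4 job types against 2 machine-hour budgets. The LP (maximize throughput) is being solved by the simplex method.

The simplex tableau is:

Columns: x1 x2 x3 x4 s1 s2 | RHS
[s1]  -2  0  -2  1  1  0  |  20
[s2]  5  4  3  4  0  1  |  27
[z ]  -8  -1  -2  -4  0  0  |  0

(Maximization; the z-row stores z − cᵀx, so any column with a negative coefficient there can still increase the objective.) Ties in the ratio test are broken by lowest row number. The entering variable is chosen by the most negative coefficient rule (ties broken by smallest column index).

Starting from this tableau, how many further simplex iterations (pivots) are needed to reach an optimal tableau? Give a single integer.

1

pivot: x1 in, s2 out → z = 216/5
No improving column remains; optimal.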